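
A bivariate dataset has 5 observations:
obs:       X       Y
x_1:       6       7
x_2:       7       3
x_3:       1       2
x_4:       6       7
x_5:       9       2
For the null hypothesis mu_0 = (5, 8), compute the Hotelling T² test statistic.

Step 1 — sample mean vector:
  mean(X) = (6 + 7 + 1 + 6 + 9) / 5 = 29/5 = 5.8
  mean(Y) = (7 + 3 + 2 + 7 + 2) / 5 = 21/5 = 4.2
  x̄ = (5.8, 4.2),  deviation x̄ - mu_0 = (5.8, 4.2) - (5, 8) = (0.8, -3.8).

Step 2 — sample covariance matrix, S[i,j] = (1/(n-1)) · Σ_k (x_{k,i} - mean_i) · (x_{k,j} - mean_j), divisor n-1 = 4:
  S[X,X] = ((0.2)·(0.2) + (1.2)·(1.2) + (-4.8)·(-4.8) + (0.2)·(0.2) + (3.2)·(3.2)) / 4 = 34.8/4 = 8.7
  S[X,Y] = ((0.2)·(2.8) + (1.2)·(-1.2) + (-4.8)·(-2.2) + (0.2)·(2.8) + (3.2)·(-2.2)) / 4 = 3.2/4 = 0.8
  S[Y,Y] = ((2.8)·(2.8) + (-1.2)·(-1.2) + (-2.2)·(-2.2) + (2.8)·(2.8) + (-2.2)·(-2.2)) / 4 = 26.8/4 = 6.7
  S = [[8.7, 0.8],
 [0.8, 6.7]].

Step 3 — invert S. det(S) = 8.7·6.7 - (0.8)² = 57.65.
  S^{-1} = (1/det) · [[d, -b], [-b, a]] = [[0.1162, -0.0139],
 [-0.0139, 0.1509]].

Step 4 — quadratic form (x̄ - mu_0)^T · S^{-1} · (x̄ - mu_0):
  S^{-1} · (x̄ - mu_0) = (0.1457, -0.5846),
  (x̄ - mu_0)^T · [...] = (0.8)·(0.1457) + (-3.8)·(-0.5846) = 2.3379.

Step 5 — scale by n: T² = 5 · 2.3379 = 11.6895.

T² ≈ 11.6895


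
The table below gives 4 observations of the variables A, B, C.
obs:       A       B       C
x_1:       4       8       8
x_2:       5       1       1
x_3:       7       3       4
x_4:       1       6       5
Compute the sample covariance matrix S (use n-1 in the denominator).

Step 1 — column means:
  mean(A) = (4 + 5 + 7 + 1) / 4 = 17/4 = 4.25
  mean(B) = (8 + 1 + 3 + 6) / 4 = 18/4 = 4.5
  mean(C) = (8 + 1 + 4 + 5) / 4 = 18/4 = 4.5

Step 2 — sample covariance S[i,j] = (1/(n-1)) · Σ_k (x_{k,i} - mean_i) · (x_{k,j} - mean_j), with n-1 = 3.
  S[A,A] = ((-0.25)·(-0.25) + (0.75)·(0.75) + (2.75)·(2.75) + (-3.25)·(-3.25)) / 3 = 18.75/3 = 6.25
  S[A,B] = ((-0.25)·(3.5) + (0.75)·(-3.5) + (2.75)·(-1.5) + (-3.25)·(1.5)) / 3 = -12.5/3 = -4.1667
  S[A,C] = ((-0.25)·(3.5) + (0.75)·(-3.5) + (2.75)·(-0.5) + (-3.25)·(0.5)) / 3 = -6.5/3 = -2.1667
  S[B,B] = ((3.5)·(3.5) + (-3.5)·(-3.5) + (-1.5)·(-1.5) + (1.5)·(1.5)) / 3 = 29/3 = 9.6667
  S[B,C] = ((3.5)·(3.5) + (-3.5)·(-3.5) + (-1.5)·(-0.5) + (1.5)·(0.5)) / 3 = 26/3 = 8.6667
  S[C,C] = ((3.5)·(3.5) + (-3.5)·(-3.5) + (-0.5)·(-0.5) + (0.5)·(0.5)) / 3 = 25/3 = 8.3333

S is symmetric (S[j,i] = S[i,j]). Assembling:

S = [[6.25, -4.1667, -2.1667],
 [-4.1667, 9.6667, 8.6667],
 [-2.1667, 8.6667, 8.3333]]


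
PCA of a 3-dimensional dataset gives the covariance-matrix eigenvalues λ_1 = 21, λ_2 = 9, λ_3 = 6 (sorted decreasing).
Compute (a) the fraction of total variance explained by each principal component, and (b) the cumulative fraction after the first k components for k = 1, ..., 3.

Step 1 — total variance = trace(Sigma) = Σ λ_i = 21 + 9 + 6 = 36.

Step 2 — fraction explained by component i = λ_i / Σ λ:
  PC1: 21/36 = 0.5833
  PC2: 9/36 = 0.25
  PC3: 6/36 = 0.1667

Step 3 — cumulative fraction after k components = (λ_1 + ... + λ_k) / Σ λ:
  k = 1: 21/36 = 0.5833
  k = 2: (21 + 9)/36 = 30/36 = 0.8333
  k = 3: (21 + 9 + 6)/36 = 36/36 = 1

Summary (fraction, with percent):

explained: PC1 0.5833 (58.33%), PC2 0.25 (25%), PC3 0.1667 (16.67%);  cumulative: 0.5833, 0.8333, 1


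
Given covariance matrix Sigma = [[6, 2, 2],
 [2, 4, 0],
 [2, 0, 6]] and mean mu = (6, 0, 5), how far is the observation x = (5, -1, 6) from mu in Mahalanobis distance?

Step 1 — centre the observation: (x - mu) = (-1, -1, 1).

Step 2 — invert Sigma (cofactor / det for 3×3, or solve directly):
  Sigma^{-1} = [[0.2308, -0.1154, -0.0769],
 [-0.1154, 0.3077, 0.0385],
 [-0.0769, 0.0385, 0.1923]].

Step 3 — form the quadratic (x - mu)^T · Sigma^{-1} · (x - mu):
  Sigma^{-1} · (x - mu) = (-0.1923, -0.1538, 0.2308).
  (x - mu)^T · [Sigma^{-1} · (x - mu)] = (-1)·(-0.1923) + (-1)·(-0.1538) + (1)·(0.2308) = 0.5769.

Step 4 — take square root: d = √(0.5769) ≈ 0.7596.

d(x, mu) = √(0.5769) ≈ 0.7596


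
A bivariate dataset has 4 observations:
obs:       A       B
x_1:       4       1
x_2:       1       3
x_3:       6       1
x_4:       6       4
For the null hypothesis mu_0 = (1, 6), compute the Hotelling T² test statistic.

Step 1 — sample mean vector:
  mean(A) = (4 + 1 + 6 + 6) / 4 = 17/4 = 4.25
  mean(B) = (1 + 3 + 1 + 4) / 4 = 9/4 = 2.25
  x̄ = (4.25, 2.25),  deviation x̄ - mu_0 = (4.25, 2.25) - (1, 6) = (3.25, -3.75).

Step 2 — sample covariance matrix, S[i,j] = (1/(n-1)) · Σ_k (x_{k,i} - mean_i) · (x_{k,j} - mean_j), divisor n-1 = 3:
  S[A,A] = ((-0.25)·(-0.25) + (-3.25)·(-3.25) + (1.75)·(1.75) + (1.75)·(1.75)) / 3 = 16.75/3 = 5.5833
  S[A,B] = ((-0.25)·(-1.25) + (-3.25)·(0.75) + (1.75)·(-1.25) + (1.75)·(1.75)) / 3 = -1.25/3 = -0.4167
  S[B,B] = ((-1.25)·(-1.25) + (0.75)·(0.75) + (-1.25)·(-1.25) + (1.75)·(1.75)) / 3 = 6.75/3 = 2.25
  S = [[5.5833, -0.4167],
 [-0.4167, 2.25]].

Step 3 — invert S. det(S) = 5.5833·2.25 - (-0.4167)² = 12.3889.
  S^{-1} = (1/det) · [[d, -b], [-b, a]] = [[0.1816, 0.0336],
 [0.0336, 0.4507]].

Step 4 — quadratic form (x̄ - mu_0)^T · S^{-1} · (x̄ - mu_0):
  S^{-1} · (x̄ - mu_0) = (0.4641, -1.5807),
  (x̄ - mu_0)^T · [...] = (3.25)·(0.4641) + (-3.75)·(-1.5807) = 7.4361.

Step 5 — scale by n: T² = 4 · 7.4361 = 29.7444.

T² ≈ 29.7444


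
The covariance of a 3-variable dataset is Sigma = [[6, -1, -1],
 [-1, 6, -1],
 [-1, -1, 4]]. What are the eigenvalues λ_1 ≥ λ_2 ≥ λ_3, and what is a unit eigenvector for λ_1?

Step 1 — characteristic polynomial p(λ) = det(λI - Sigma) = λ³ - tr·λ² + c_1·λ - det, where tr = trace, c_1 = sum of the principal 2×2 minors, det = det(Sigma):
  tr = 6 + 6 + 4 = 16,
  c_1 = (6·6 - (-1)²) + (6·4 - (-1)²) + (6·4 - (-1)²) = 35 + 23 + 23 = 81,
  det = 6·(6·4 - (-1)²) - (-1)·((-1)·4 - (-1)·(-1)) + (-1)·((-1)·(-1) - 6·(-1)) = 6·(23) - (-1)·(-5) + (-1)·(7) = 126.
  So p(λ) = λ³ - 16λ² + 81λ - 126.
Step 2 — look for an integer root (rational root theorem: any rational root is an integer divisor of 126). Testing λ = 3:
  p(3) = 27 - 144 + 243 - 126 = 0  ✓
  Dividing out (λ - 3): p(λ) = (λ - 3)(λ² - 13λ + 42).
Step 3 — remaining eigenvalues from the quadratic λ² - 13λ + 42 = 0:
  Δ = 13² - 4·42 = 169 - 168 = 1,  λ = (13 ± √1)/2 = (13 ± 1)/2 = 7 or 6.
  Sorted: λ_1 = 7,  λ_2 = 6,  λ_3 = 3  (check: sum = 16 = tr ✓).

Step 4 — unit eigenvector for λ_1 = 7: v spans the null space of (Sigma - λ_1 I), whose rows are
  r_1 = (-1, -1, -1),  r_2 = (-1, -1, -1),  r_3 = (-1, -1, -3).
  v is orthogonal to every row, so take v ∝ r_1 × r_3 = ((-1)·(-3) - (-1)·(-1), (-1)·(-1) - (-1)·(-3), (-1)·(-1) - (-1)·(-1)) = (2, -2, 0).
  Rescale (divide by 2): u = (1, -1, 0).
  ||u|| = √((1)² + (-1)² + (0)²) = √(2) ≈ 1.4142,  v_1 = u/||u|| ≈ (0.7071, -0.7071, 0) (||v_1|| = 1).

λ_1 = 7,  λ_2 = 6,  λ_3 = 3;  v_1 ≈ (0.7071, -0.7071, 0)


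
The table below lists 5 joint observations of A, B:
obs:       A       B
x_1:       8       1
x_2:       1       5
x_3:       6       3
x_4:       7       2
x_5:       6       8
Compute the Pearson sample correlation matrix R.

Step 1 — column means:
  mean(A) = (8 + 1 + 6 + 7 + 6) / 5 = 28/5 = 5.6
  mean(B) = (1 + 5 + 3 + 2 + 8) / 5 = 19/5 = 3.8

Step 2 — sample variances and covariances s[i,j] = (1/(n-1)) · Σ_k (x_{k,i} - mean_i) · (x_{k,j} - mean_j), with n-1 = 4:
  s[A,A] = ((2.4)·(2.4) + (-4.6)·(-4.6) + (0.4)·(0.4) + (1.4)·(1.4) + (0.4)·(0.4)) / 4 = 29.2/4 = 7.3
  s[A,B] = ((2.4)·(-2.8) + (-4.6)·(1.2) + (0.4)·(-0.8) + (1.4)·(-1.8) + (0.4)·(4.2)) / 4 = -13.4/4 = -3.35
  s[B,B] = ((-2.8)·(-2.8) + (1.2)·(1.2) + (-0.8)·(-0.8) + (-1.8)·(-1.8) + (4.2)·(4.2)) / 4 = 30.8/4 = 7.7
  Sample standard deviations s_i = √(s[i,i]):
  s(A) = √(7.3) = 2.7019
  s(B) = √(7.7) = 2.7749

Step 3 — r_{ij} = s_{ij} / (s_i · s_j):
  r[A,A] = 1 (diagonal).
  r[A,B] = -3.35 / (2.7019 · 2.7749) = -3.35 / 7.4973 = -0.4468
  r[B,B] = 1 (diagonal).

R is symmetric with unit diagonal. Assembling:

R = [[1, -0.4468],
 [-0.4468, 1]]


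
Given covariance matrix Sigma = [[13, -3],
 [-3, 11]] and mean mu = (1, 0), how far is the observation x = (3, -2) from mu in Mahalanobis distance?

Step 1 — centre the observation: (x - mu) = (2, -2).

Step 2 — invert Sigma. det(Sigma) = 13·11 - (-3)² = 134.
  Sigma^{-1} = (1/det) · [[d, -b], [-b, a]] = [[0.0821, 0.0224],
 [0.0224, 0.097]].

Step 3 — form the quadratic (x - mu)^T · Sigma^{-1} · (x - mu):
  Sigma^{-1} · (x - mu) = (0.1194, -0.1493).
  (x - mu)^T · [Sigma^{-1} · (x - mu)] = (2)·(0.1194) + (-2)·(-0.1493) = 0.5373.

Step 4 — take square root: d = √(0.5373) ≈ 0.733.

d(x, mu) = √(0.5373) ≈ 0.733


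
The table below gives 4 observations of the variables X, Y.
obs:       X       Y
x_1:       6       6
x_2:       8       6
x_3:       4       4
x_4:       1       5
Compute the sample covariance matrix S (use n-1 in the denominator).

Step 1 — column means:
  mean(X) = (6 + 8 + 4 + 1) / 4 = 19/4 = 4.75
  mean(Y) = (6 + 6 + 4 + 5) / 4 = 21/4 = 5.25

Step 2 — sample covariance S[i,j] = (1/(n-1)) · Σ_k (x_{k,i} - mean_i) · (x_{k,j} - mean_j), with n-1 = 3.
  S[X,X] = ((1.25)·(1.25) + (3.25)·(3.25) + (-0.75)·(-0.75) + (-3.75)·(-3.75)) / 3 = 26.75/3 = 8.9167
  S[X,Y] = ((1.25)·(0.75) + (3.25)·(0.75) + (-0.75)·(-1.25) + (-3.75)·(-0.25)) / 3 = 5.25/3 = 1.75
  S[Y,Y] = ((0.75)·(0.75) + (0.75)·(0.75) + (-1.25)·(-1.25) + (-0.25)·(-0.25)) / 3 = 2.75/3 = 0.9167

S is symmetric (S[j,i] = S[i,j]). Assembling:

S = [[8.9167, 1.75],
 [1.75, 0.9167]]


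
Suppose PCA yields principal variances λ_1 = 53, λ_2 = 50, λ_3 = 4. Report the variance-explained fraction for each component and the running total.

Step 1 — total variance = trace(Sigma) = Σ λ_i = 53 + 50 + 4 = 107.

Step 2 — fraction explained by component i = λ_i / Σ λ:
  PC1: 53/107 = 0.4953
  PC2: 50/107 = 0.4673
  PC3: 4/107 = 0.0374

Step 3 — cumulative fraction after k components = (λ_1 + ... + λ_k) / Σ λ:
  k = 1: 53/107 = 0.4953
  k = 2: (53 + 50)/107 = 103/107 = 0.9626
  k = 3: (53 + 50 + 4)/107 = 107/107 = 1

Summary (fraction, with percent):

explained: PC1 0.4953 (49.53%), PC2 0.4673 (46.73%), PC3 0.0374 (3.74%);  cumulative: 0.4953, 0.9626, 1


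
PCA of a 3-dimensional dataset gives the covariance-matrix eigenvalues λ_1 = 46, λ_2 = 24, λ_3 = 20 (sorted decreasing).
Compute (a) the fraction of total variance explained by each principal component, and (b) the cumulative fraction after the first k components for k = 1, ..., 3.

Step 1 — total variance = trace(Sigma) = Σ λ_i = 46 + 24 + 20 = 90.

Step 2 — fraction explained by component i = λ_i / Σ λ:
  PC1: 46/90 = 0.5111
  PC2: 24/90 = 0.2667
  PC3: 20/90 = 0.2222

Step 3 — cumulative fraction after k components = (λ_1 + ... + λ_k) / Σ λ:
  k = 1: 46/90 = 0.5111
  k = 2: (46 + 24)/90 = 70/90 = 0.7778
  k = 3: (46 + 24 + 20)/90 = 90/90 = 1

Summary (fraction, with percent):

explained: PC1 0.5111 (51.11%), PC2 0.2667 (26.67%), PC3 0.2222 (22.22%);  cumulative: 0.5111, 0.7778, 1


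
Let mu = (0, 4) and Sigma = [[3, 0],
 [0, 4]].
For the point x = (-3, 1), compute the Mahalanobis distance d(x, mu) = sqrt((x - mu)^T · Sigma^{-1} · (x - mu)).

Step 1 — centre the observation: (x - mu) = (-3, -3).

Step 2 — invert Sigma. det(Sigma) = 3·4 - (0)² = 12.
  Sigma^{-1} = (1/det) · [[d, -b], [-b, a]] = [[0.3333, 0],
 [0, 0.25]].

Step 3 — form the quadratic (x - mu)^T · Sigma^{-1} · (x - mu):
  Sigma^{-1} · (x - mu) = (-1, -0.75).
  (x - mu)^T · [Sigma^{-1} · (x - mu)] = (-3)·(-1) + (-3)·(-0.75) = 5.25.

Step 4 — take square root: d = √(5.25) ≈ 2.2913.

d(x, mu) = √(5.25) ≈ 2.2913


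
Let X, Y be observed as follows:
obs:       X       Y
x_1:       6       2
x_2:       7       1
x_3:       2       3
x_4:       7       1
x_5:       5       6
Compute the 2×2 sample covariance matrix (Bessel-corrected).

Step 1 — column means:
  mean(X) = (6 + 7 + 2 + 7 + 5) / 5 = 27/5 = 5.4
  mean(Y) = (2 + 1 + 3 + 1 + 6) / 5 = 13/5 = 2.6

Step 2 — sample covariance S[i,j] = (1/(n-1)) · Σ_k (x_{k,i} - mean_i) · (x_{k,j} - mean_j), with n-1 = 4.
  S[X,X] = ((0.6)·(0.6) + (1.6)·(1.6) + (-3.4)·(-3.4) + (1.6)·(1.6) + (-0.4)·(-0.4)) / 4 = 17.2/4 = 4.3
  S[X,Y] = ((0.6)·(-0.6) + (1.6)·(-1.6) + (-3.4)·(0.4) + (1.6)·(-1.6) + (-0.4)·(3.4)) / 4 = -8.2/4 = -2.05
  S[Y,Y] = ((-0.6)·(-0.6) + (-1.6)·(-1.6) + (0.4)·(0.4) + (-1.6)·(-1.6) + (3.4)·(3.4)) / 4 = 17.2/4 = 4.3

S is symmetric (S[j,i] = S[i,j]). Assembling:

S = [[4.3, -2.05],
 [-2.05, 4.3]]


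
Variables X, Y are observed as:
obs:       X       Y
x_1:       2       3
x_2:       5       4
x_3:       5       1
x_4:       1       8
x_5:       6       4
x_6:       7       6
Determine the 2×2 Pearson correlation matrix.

Step 1 — column means:
  mean(X) = (2 + 5 + 5 + 1 + 6 + 7) / 6 = 26/6 = 4.3333
  mean(Y) = (3 + 4 + 1 + 8 + 4 + 6) / 6 = 26/6 = 4.3333

Step 2 — sample variances and covariances s[i,j] = (1/(n-1)) · Σ_k (x_{k,i} - mean_i) · (x_{k,j} - mean_j), with n-1 = 5:
  s[X,X] = ((-2.3333)·(-2.3333) + (0.6667)·(0.6667) + (0.6667)·(0.6667) + (-3.3333)·(-3.3333) + (1.6667)·(1.6667) + (2.6667)·(2.6667)) / 5 = 27.3333/5 = 5.4667
  s[X,Y] = ((-2.3333)·(-1.3333) + (0.6667)·(-0.3333) + (0.6667)·(-3.3333) + (-3.3333)·(3.6667) + (1.6667)·(-0.3333) + (2.6667)·(1.6667)) / 5 = -7.6667/5 = -1.5333
  s[Y,Y] = ((-1.3333)·(-1.3333) + (-0.3333)·(-0.3333) + (-3.3333)·(-3.3333) + (3.6667)·(3.6667) + (-0.3333)·(-0.3333) + (1.6667)·(1.6667)) / 5 = 29.3333/5 = 5.8667
  Sample standard deviations s_i = √(s[i,i]):
  s(X) = √(5.4667) = 2.3381
  s(Y) = √(5.8667) = 2.4221

Step 3 — r_{ij} = s_{ij} / (s_i · s_j):
  r[X,X] = 1 (diagonal).
  r[X,Y] = -1.5333 / (2.3381 · 2.4221) = -1.5333 / 5.6631 = -0.2708
  r[Y,Y] = 1 (diagonal).

R is symmetric with unit diagonal. Assembling:

R = [[1, -0.2708],
 [-0.2708, 1]]


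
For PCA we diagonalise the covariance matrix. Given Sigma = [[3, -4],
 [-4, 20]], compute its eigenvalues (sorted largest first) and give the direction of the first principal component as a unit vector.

Step 1 — characteristic polynomial of 2×2 Sigma:
  det(Sigma - λI) = λ² - trace · λ + det = 0.
  trace = 3 + 20 = 23, det = 3·20 - (-4)² = 44.
Step 2 — discriminant:
  Δ = trace² - 4·det = 529 - 176 = 353.
Step 3 — eigenvalues:
  λ = (trace ± √Δ)/2 = (23 ± 18.7883)/2,
  λ_1 = 20.8941,  λ_2 = 2.1059.

Step 4 — unit eigenvector for λ_1: solve (Sigma - λ_1 I)v = 0. First row:
  (3 - 20.8941)·v_x + (-4)·v_y = 0, i.e. (-17.8941)·v_x + (-4)·v_y = 0,
  so v ∝ (b, λ_1 - a) = (-4, 17.8941); multiply by -1 so the first entry is positive: u = (4, -17.8941).
  ||u|| = √((4)² + (-17.8941)²) = √(336.2005) ≈ 18.3358,
  v_1 = u/||u|| ≈ (0.2182, -0.9759) (||v_1|| = 1).

λ_1 = 20.8941,  λ_2 = 2.1059;  v_1 ≈ (0.2182, -0.9759)


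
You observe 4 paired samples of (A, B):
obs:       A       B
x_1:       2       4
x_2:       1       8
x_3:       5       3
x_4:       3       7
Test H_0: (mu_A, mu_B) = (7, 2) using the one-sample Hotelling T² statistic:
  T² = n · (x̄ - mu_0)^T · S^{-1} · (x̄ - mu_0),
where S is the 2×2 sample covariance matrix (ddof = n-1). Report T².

Step 1 — sample mean vector:
  mean(A) = (2 + 1 + 5 + 3) / 4 = 11/4 = 2.75
  mean(B) = (4 + 8 + 3 + 7) / 4 = 22/4 = 5.5
  x̄ = (2.75, 5.5),  deviation x̄ - mu_0 = (2.75, 5.5) - (7, 2) = (-4.25, 3.5).

Step 2 — sample covariance matrix, S[i,j] = (1/(n-1)) · Σ_k (x_{k,i} - mean_i) · (x_{k,j} - mean_j), divisor n-1 = 3:
  S[A,A] = ((-0.75)·(-0.75) + (-1.75)·(-1.75) + (2.25)·(2.25) + (0.25)·(0.25)) / 3 = 8.75/3 = 2.9167
  S[A,B] = ((-0.75)·(-1.5) + (-1.75)·(2.5) + (2.25)·(-2.5) + (0.25)·(1.5)) / 3 = -8.5/3 = -2.8333
  S[B,B] = ((-1.5)·(-1.5) + (2.5)·(2.5) + (-2.5)·(-2.5) + (1.5)·(1.5)) / 3 = 17/3 = 5.6667
  S = [[2.9167, -2.8333],
 [-2.8333, 5.6667]].

Step 3 — invert S. det(S) = 2.9167·5.6667 - (-2.8333)² = 8.5.
  S^{-1} = (1/det) · [[d, -b], [-b, a]] = [[0.6667, 0.3333],
 [0.3333, 0.3431]].

Step 4 — quadratic form (x̄ - mu_0)^T · S^{-1} · (x̄ - mu_0):
  S^{-1} · (x̄ - mu_0) = (-1.6667, -0.2157),
  (x̄ - mu_0)^T · [...] = (-4.25)·(-1.6667) + (3.5)·(-0.2157) = 6.3284.

Step 5 — scale by n: T² = 4 · 6.3284 = 25.3137.

T² ≈ 25.3137


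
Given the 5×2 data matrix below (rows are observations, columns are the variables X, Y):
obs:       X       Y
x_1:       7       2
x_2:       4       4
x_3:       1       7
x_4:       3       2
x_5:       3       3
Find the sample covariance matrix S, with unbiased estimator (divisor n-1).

Step 1 — column means:
  mean(X) = (7 + 4 + 1 + 3 + 3) / 5 = 18/5 = 3.6
  mean(Y) = (2 + 4 + 7 + 2 + 3) / 5 = 18/5 = 3.6

Step 2 — sample covariance S[i,j] = (1/(n-1)) · Σ_k (x_{k,i} - mean_i) · (x_{k,j} - mean_j), with n-1 = 4.
  S[X,X] = ((3.4)·(3.4) + (0.4)·(0.4) + (-2.6)·(-2.6) + (-0.6)·(-0.6) + (-0.6)·(-0.6)) / 4 = 19.2/4 = 4.8
  S[X,Y] = ((3.4)·(-1.6) + (0.4)·(0.4) + (-2.6)·(3.4) + (-0.6)·(-1.6) + (-0.6)·(-0.6)) / 4 = -12.8/4 = -3.2
  S[Y,Y] = ((-1.6)·(-1.6) + (0.4)·(0.4) + (3.4)·(3.4) + (-1.6)·(-1.6) + (-0.6)·(-0.6)) / 4 = 17.2/4 = 4.3

S is symmetric (S[j,i] = S[i,j]). Assembling:

S = [[4.8, -3.2],
 [-3.2, 4.3]]


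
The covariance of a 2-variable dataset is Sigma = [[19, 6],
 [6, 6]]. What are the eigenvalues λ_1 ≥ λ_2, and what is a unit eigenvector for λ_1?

Step 1 — characteristic polynomial of 2×2 Sigma:
  det(Sigma - λI) = λ² - trace · λ + det = 0.
  trace = 19 + 6 = 25, det = 19·6 - (6)² = 78.
Step 2 — discriminant:
  Δ = trace² - 4·det = 625 - 312 = 313.
Step 3 — eigenvalues:
  λ = (trace ± √Δ)/2 = (25 ± 17.6918)/2,
  λ_1 = 21.3459,  λ_2 = 3.6541.

Step 4 — unit eigenvector for λ_1: solve (Sigma - λ_1 I)v = 0. First row:
  (19 - 21.3459)·v_x + (6)·v_y = 0, i.e. (-2.3459)·v_x + (6)·v_y = 0,
  so v ∝ (b, λ_1 - a) = (6, 2.3459) = u.
  ||u|| = √((6)² + (2.3459)²) = √(41.5033) ≈ 6.4423,
  v_1 = u/||u|| ≈ (0.9313, 0.3641) (||v_1|| = 1).

λ_1 = 21.3459,  λ_2 = 3.6541;  v_1 ≈ (0.9313, 0.3641)


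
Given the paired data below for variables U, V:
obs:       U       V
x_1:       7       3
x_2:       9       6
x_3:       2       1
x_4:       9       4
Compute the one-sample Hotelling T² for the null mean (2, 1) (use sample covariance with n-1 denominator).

Step 1 — sample mean vector:
  mean(U) = (7 + 9 + 2 + 9) / 4 = 27/4 = 6.75
  mean(V) = (3 + 6 + 1 + 4) / 4 = 14/4 = 3.5
  x̄ = (6.75, 3.5),  deviation x̄ - mu_0 = (6.75, 3.5) - (2, 1) = (4.75, 2.5).

Step 2 — sample covariance matrix, S[i,j] = (1/(n-1)) · Σ_k (x_{k,i} - mean_i) · (x_{k,j} - mean_j), divisor n-1 = 3:
  S[U,U] = ((0.25)·(0.25) + (2.25)·(2.25) + (-4.75)·(-4.75) + (2.25)·(2.25)) / 3 = 32.75/3 = 10.9167
  S[U,V] = ((0.25)·(-0.5) + (2.25)·(2.5) + (-4.75)·(-2.5) + (2.25)·(0.5)) / 3 = 18.5/3 = 6.1667
  S[V,V] = ((-0.5)·(-0.5) + (2.5)·(2.5) + (-2.5)·(-2.5) + (0.5)·(0.5)) / 3 = 13/3 = 4.3333
  S = [[10.9167, 6.1667],
 [6.1667, 4.3333]].

Step 3 — invert S. det(S) = 10.9167·4.3333 - (6.1667)² = 9.2778.
  S^{-1} = (1/det) · [[d, -b], [-b, a]] = [[0.4671, -0.6647],
 [-0.6647, 1.1766]].

Step 4 — quadratic form (x̄ - mu_0)^T · S^{-1} · (x̄ - mu_0):
  S^{-1} · (x̄ - mu_0) = (0.5569, -0.2156),
  (x̄ - mu_0)^T · [...] = (4.75)·(0.5569) + (2.5)·(-0.2156) = 2.1063.

Step 5 — scale by n: T² = 4 · 2.1063 = 8.4251.

T² ≈ 8.4251


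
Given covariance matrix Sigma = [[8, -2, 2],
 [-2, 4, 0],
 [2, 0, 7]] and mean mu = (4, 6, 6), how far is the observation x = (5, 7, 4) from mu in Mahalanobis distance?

Step 1 — centre the observation: (x - mu) = (1, 1, -2).

Step 2 — invert Sigma (cofactor / det for 3×3, or solve directly):
  Sigma^{-1} = [[0.1556, 0.0778, -0.0444],
 [0.0778, 0.2889, -0.0222],
 [-0.0444, -0.0222, 0.1556]].

Step 3 — form the quadratic (x - mu)^T · Sigma^{-1} · (x - mu):
  Sigma^{-1} · (x - mu) = (0.3222, 0.4111, -0.3778).
  (x - mu)^T · [Sigma^{-1} · (x - mu)] = (1)·(0.3222) + (1)·(0.4111) + (-2)·(-0.3778) = 1.4889.

Step 4 — take square root: d = √(1.4889) ≈ 1.2202.

d(x, mu) = √(1.4889) ≈ 1.2202


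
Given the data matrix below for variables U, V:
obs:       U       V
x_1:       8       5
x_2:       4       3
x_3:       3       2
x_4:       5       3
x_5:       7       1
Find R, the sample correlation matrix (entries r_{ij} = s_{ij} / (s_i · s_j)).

Step 1 — column means:
  mean(U) = (8 + 4 + 3 + 5 + 7) / 5 = 27/5 = 5.4
  mean(V) = (5 + 3 + 2 + 3 + 1) / 5 = 14/5 = 2.8

Step 2 — sample variances and covariances s[i,j] = (1/(n-1)) · Σ_k (x_{k,i} - mean_i) · (x_{k,j} - mean_j), with n-1 = 4:
  s[U,U] = ((2.6)·(2.6) + (-1.4)·(-1.4) + (-2.4)·(-2.4) + (-0.4)·(-0.4) + (1.6)·(1.6)) / 4 = 17.2/4 = 4.3
  s[U,V] = ((2.6)·(2.2) + (-1.4)·(0.2) + (-2.4)·(-0.8) + (-0.4)·(0.2) + (1.6)·(-1.8)) / 4 = 4.4/4 = 1.1
  s[V,V] = ((2.2)·(2.2) + (0.2)·(0.2) + (-0.8)·(-0.8) + (0.2)·(0.2) + (-1.8)·(-1.8)) / 4 = 8.8/4 = 2.2
  Sample standard deviations s_i = √(s[i,i]):
  s(U) = √(4.3) = 2.0736
  s(V) = √(2.2) = 1.4832

Step 3 — r_{ij} = s_{ij} / (s_i · s_j):
  r[U,U] = 1 (diagonal).
  r[U,V] = 1.1 / (2.0736 · 1.4832) = 1.1 / 3.0757 = 0.3576
  r[V,V] = 1 (diagonal).

R is symmetric with unit diagonal. Assembling:

R = [[1, 0.3576],
 [0.3576, 1]]


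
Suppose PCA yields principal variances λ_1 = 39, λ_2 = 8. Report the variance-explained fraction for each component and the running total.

Step 1 — total variance = trace(Sigma) = Σ λ_i = 39 + 8 = 47.

Step 2 — fraction explained by component i = λ_i / Σ λ:
  PC1: 39/47 = 0.8298
  PC2: 8/47 = 0.1702

Step 3 — cumulative fraction after k components = (λ_1 + ... + λ_k) / Σ λ:
  k = 1: 39/47 = 0.8298
  k = 2: (39 + 8)/47 = 47/47 = 1

Summary (fraction, with percent):

explained: PC1 0.8298 (82.98%), PC2 0.1702 (17.02%);  cumulative: 0.8298, 1


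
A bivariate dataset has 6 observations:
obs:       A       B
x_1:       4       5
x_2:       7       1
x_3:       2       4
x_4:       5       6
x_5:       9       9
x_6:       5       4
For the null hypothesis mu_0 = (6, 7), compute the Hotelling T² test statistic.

Step 1 — sample mean vector:
  mean(A) = (4 + 7 + 2 + 5 + 9 + 5) / 6 = 32/6 = 5.3333
  mean(B) = (5 + 1 + 4 + 6 + 9 + 4) / 6 = 29/6 = 4.8333
  x̄ = (5.3333, 4.8333),  deviation x̄ - mu_0 = (5.3333, 4.8333) - (6, 7) = (-0.6667, -2.1667).

Step 2 — sample covariance matrix, S[i,j] = (1/(n-1)) · Σ_k (x_{k,i} - mean_i) · (x_{k,j} - mean_j), divisor n-1 = 5:
  S[A,A] = ((-1.3333)·(-1.3333) + (1.6667)·(1.6667) + (-3.3333)·(-3.3333) + (-0.3333)·(-0.3333) + (3.6667)·(3.6667) + (-0.3333)·(-0.3333)) / 5 = 29.3333/5 = 5.8667
  S[A,B] = ((-1.3333)·(0.1667) + (1.6667)·(-3.8333) + (-3.3333)·(-0.8333) + (-0.3333)·(1.1667) + (3.6667)·(4.1667) + (-0.3333)·(-0.8333)) / 5 = 11.3333/5 = 2.2667
  S[B,B] = ((0.1667)·(0.1667) + (-3.8333)·(-3.8333) + (-0.8333)·(-0.8333) + (1.1667)·(1.1667) + (4.1667)·(4.1667) + (-0.8333)·(-0.8333)) / 5 = 34.8333/5 = 6.9667
  S = [[5.8667, 2.2667],
 [2.2667, 6.9667]].

Step 3 — invert S. det(S) = 5.8667·6.9667 - (2.2667)² = 35.7333.
  S^{-1} = (1/det) · [[d, -b], [-b, a]] = [[0.195, -0.0634],
 [-0.0634, 0.1642]].

Step 4 — quadratic form (x̄ - mu_0)^T · S^{-1} · (x̄ - mu_0):
  S^{-1} · (x̄ - mu_0) = (0.0075, -0.3134),
  (x̄ - mu_0)^T · [...] = (-0.6667)·(0.0075) + (-2.1667)·(-0.3134) = 0.6741.

Step 5 — scale by n: T² = 6 · 0.6741 = 4.0448.

T² ≈ 4.0448


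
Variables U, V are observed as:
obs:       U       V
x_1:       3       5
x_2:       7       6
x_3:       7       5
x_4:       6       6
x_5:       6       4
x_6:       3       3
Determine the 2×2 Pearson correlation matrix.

Step 1 — column means:
  mean(U) = (3 + 7 + 7 + 6 + 6 + 3) / 6 = 32/6 = 5.3333
  mean(V) = (5 + 6 + 5 + 6 + 4 + 3) / 6 = 29/6 = 4.8333

Step 2 — sample variances and covariances s[i,j] = (1/(n-1)) · Σ_k (x_{k,i} - mean_i) · (x_{k,j} - mean_j), with n-1 = 5:
  s[U,U] = ((-2.3333)·(-2.3333) + (1.6667)·(1.6667) + (1.6667)·(1.6667) + (0.6667)·(0.6667) + (0.6667)·(0.6667) + (-2.3333)·(-2.3333)) / 5 = 17.3333/5 = 3.4667
  s[U,V] = ((-2.3333)·(0.1667) + (1.6667)·(1.1667) + (1.6667)·(0.1667) + (0.6667)·(1.1667) + (0.6667)·(-0.8333) + (-2.3333)·(-1.8333)) / 5 = 6.3333/5 = 1.2667
  s[V,V] = ((0.1667)·(0.1667) + (1.1667)·(1.1667) + (0.1667)·(0.1667) + (1.1667)·(1.1667) + (-0.8333)·(-0.8333) + (-1.8333)·(-1.8333)) / 5 = 6.8333/5 = 1.3667
  Sample standard deviations s_i = √(s[i,i]):
  s(U) = √(3.4667) = 1.8619
  s(V) = √(1.3667) = 1.169

Step 3 — r_{ij} = s_{ij} / (s_i · s_j):
  r[U,U] = 1 (diagonal).
  r[U,V] = 1.2667 / (1.8619 · 1.169) = 1.2667 / 2.1766 = 0.5819
  r[V,V] = 1 (diagonal).

R is symmetric with unit diagonal. Assembling:

R = [[1, 0.5819],
 [0.5819, 1]]


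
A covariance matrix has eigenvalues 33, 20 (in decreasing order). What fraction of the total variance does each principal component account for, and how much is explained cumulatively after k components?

Step 1 — total variance = trace(Sigma) = Σ λ_i = 33 + 20 = 53.

Step 2 — fraction explained by component i = λ_i / Σ λ:
  PC1: 33/53 = 0.6226
  PC2: 20/53 = 0.3774

Step 3 — cumulative fraction after k components = (λ_1 + ... + λ_k) / Σ λ:
  k = 1: 33/53 = 0.6226
  k = 2: (33 + 20)/53 = 53/53 = 1

Summary (fraction, with percent):

explained: PC1 0.6226 (62.26%), PC2 0.3774 (37.74%);  cumulative: 0.6226, 1


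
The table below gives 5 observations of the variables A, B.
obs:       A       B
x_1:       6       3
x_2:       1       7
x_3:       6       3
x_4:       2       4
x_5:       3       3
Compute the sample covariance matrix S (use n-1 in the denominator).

Step 1 — column means:
  mean(A) = (6 + 1 + 6 + 2 + 3) / 5 = 18/5 = 3.6
  mean(B) = (3 + 7 + 3 + 4 + 3) / 5 = 20/5 = 4

Step 2 — sample covariance S[i,j] = (1/(n-1)) · Σ_k (x_{k,i} - mean_i) · (x_{k,j} - mean_j), with n-1 = 4.
  S[A,A] = ((2.4)·(2.4) + (-2.6)·(-2.6) + (2.4)·(2.4) + (-1.6)·(-1.6) + (-0.6)·(-0.6)) / 4 = 21.2/4 = 5.3
  S[A,B] = ((2.4)·(-1) + (-2.6)·(3) + (2.4)·(-1) + (-1.6)·(0) + (-0.6)·(-1)) / 4 = -12/4 = -3
  S[B,B] = ((-1)·(-1) + (3)·(3) + (-1)·(-1) + (0)·(0) + (-1)·(-1)) / 4 = 12/4 = 3

S is symmetric (S[j,i] = S[i,j]). Assembling:

S = [[5.3, -3],
 [-3, 3]]


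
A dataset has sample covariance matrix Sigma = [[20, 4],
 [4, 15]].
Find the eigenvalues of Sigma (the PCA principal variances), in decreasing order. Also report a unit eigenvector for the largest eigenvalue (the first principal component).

Step 1 — characteristic polynomial of 2×2 Sigma:
  det(Sigma - λI) = λ² - trace · λ + det = 0.
  trace = 20 + 15 = 35, det = 20·15 - (4)² = 284.
Step 2 — discriminant:
  Δ = trace² - 4·det = 1225 - 1136 = 89.
Step 3 — eigenvalues:
  λ = (trace ± √Δ)/2 = (35 ± 9.434)/2,
  λ_1 = 22.217,  λ_2 = 12.783.

Step 4 — unit eigenvector for λ_1: solve (Sigma - λ_1 I)v = 0. First row:
  (20 - 22.217)·v_x + (4)·v_y = 0, i.e. (-2.217)·v_x + (4)·v_y = 0,
  so v ∝ (b, λ_1 - a) = (4, 2.217) = u.
  ||u|| = √((4)² + (2.217)²) = √(20.915) ≈ 4.5733,
  v_1 = u/||u|| ≈ (0.8746, 0.4848) (||v_1|| = 1).

λ_1 = 22.217,  λ_2 = 12.783;  v_1 ≈ (0.8746, 0.4848)


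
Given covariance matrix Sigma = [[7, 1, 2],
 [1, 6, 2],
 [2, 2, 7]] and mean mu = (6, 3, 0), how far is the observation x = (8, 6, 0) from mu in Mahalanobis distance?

Step 1 — centre the observation: (x - mu) = (2, 3, 0).

Step 2 — invert Sigma (cofactor / det for 3×3, or solve directly):
  Sigma^{-1} = [[0.1564, -0.0123, -0.0412],
 [-0.0123, 0.1852, -0.0494],
 [-0.0412, -0.0494, 0.1687]].

Step 3 — form the quadratic (x - mu)^T · Sigma^{-1} · (x - mu):
  Sigma^{-1} · (x - mu) = (0.2757, 0.5309, -0.2305).
  (x - mu)^T · [Sigma^{-1} · (x - mu)] = (2)·(0.2757) + (3)·(0.5309) + (0)·(-0.2305) = 2.144.

Step 4 — take square root: d = √(2.144) ≈ 1.4643.

d(x, mu) = √(2.144) ≈ 1.4643


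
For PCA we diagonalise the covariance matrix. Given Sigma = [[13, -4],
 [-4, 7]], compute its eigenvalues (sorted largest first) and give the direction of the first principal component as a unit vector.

Step 1 — characteristic polynomial of 2×2 Sigma:
  det(Sigma - λI) = λ² - trace · λ + det = 0.
  trace = 13 + 7 = 20, det = 13·7 - (-4)² = 75.
Step 2 — discriminant:
  Δ = trace² - 4·det = 400 - 300 = 100.
Step 3 — eigenvalues:
  λ = (trace ± √Δ)/2 = (20 ± 10)/2,
  λ_1 = 15,  λ_2 = 5.

Step 4 — unit eigenvector for λ_1: solve (Sigma - λ_1 I)v = 0. First row:
  (13 - 15)·v_x + (-4)·v_y = 0, i.e. (-2)·v_x + (-4)·v_y = 0,
  so v ∝ (b, λ_1 - a) = (-4, 2); multiply by -1 so the first entry is positive: u = (4, -2).
  ||u|| = √((4)² + (-2)²) = √(20) ≈ 4.4721,
  v_1 = u/||u|| ≈ (0.8944, -0.4472) (||v_1|| = 1).

λ_1 = 15,  λ_2 = 5;  v_1 ≈ (0.8944, -0.4472)


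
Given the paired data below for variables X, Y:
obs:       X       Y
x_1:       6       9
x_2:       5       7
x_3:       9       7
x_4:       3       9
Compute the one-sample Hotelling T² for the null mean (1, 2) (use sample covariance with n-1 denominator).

Step 1 — sample mean vector:
  mean(X) = (6 + 5 + 9 + 3) / 4 = 23/4 = 5.75
  mean(Y) = (9 + 7 + 7 + 9) / 4 = 32/4 = 8
  x̄ = (5.75, 8),  deviation x̄ - mu_0 = (5.75, 8) - (1, 2) = (4.75, 6).

Step 2 — sample covariance matrix, S[i,j] = (1/(n-1)) · Σ_k (x_{k,i} - mean_i) · (x_{k,j} - mean_j), divisor n-1 = 3:
  S[X,X] = ((0.25)·(0.25) + (-0.75)·(-0.75) + (3.25)·(3.25) + (-2.75)·(-2.75)) / 3 = 18.75/3 = 6.25
  S[X,Y] = ((0.25)·(1) + (-0.75)·(-1) + (3.25)·(-1) + (-2.75)·(1)) / 3 = -5/3 = -1.6667
  S[Y,Y] = ((1)·(1) + (-1)·(-1) + (-1)·(-1) + (1)·(1)) / 3 = 4/3 = 1.3333
  S = [[6.25, -1.6667],
 [-1.6667, 1.3333]].

Step 3 — invert S. det(S) = 6.25·1.3333 - (-1.6667)² = 5.5556.
  S^{-1} = (1/det) · [[d, -b], [-b, a]] = [[0.24, 0.3],
 [0.3, 1.125]].

Step 4 — quadratic form (x̄ - mu_0)^T · S^{-1} · (x̄ - mu_0):
  S^{-1} · (x̄ - mu_0) = (2.94, 8.175),
  (x̄ - mu_0)^T · [...] = (4.75)·(2.94) + (6)·(8.175) = 63.015.

Step 5 — scale by n: T² = 4 · 63.015 = 252.06.

T² ≈ 252.06


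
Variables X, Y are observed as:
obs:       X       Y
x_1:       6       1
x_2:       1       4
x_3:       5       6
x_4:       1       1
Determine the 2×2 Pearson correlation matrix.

Step 1 — column means:
  mean(X) = (6 + 1 + 5 + 1) / 4 = 13/4 = 3.25
  mean(Y) = (1 + 4 + 6 + 1) / 4 = 12/4 = 3

Step 2 — sample variances and covariances s[i,j] = (1/(n-1)) · Σ_k (x_{k,i} - mean_i) · (x_{k,j} - mean_j), with n-1 = 3:
  s[X,X] = ((2.75)·(2.75) + (-2.25)·(-2.25) + (1.75)·(1.75) + (-2.25)·(-2.25)) / 3 = 20.75/3 = 6.9167
  s[X,Y] = ((2.75)·(-2) + (-2.25)·(1) + (1.75)·(3) + (-2.25)·(-2)) / 3 = 2/3 = 0.6667
  s[Y,Y] = ((-2)·(-2) + (1)·(1) + (3)·(3) + (-2)·(-2)) / 3 = 18/3 = 6
  Sample standard deviations s_i = √(s[i,i]):
  s(X) = √(6.9167) = 2.63
  s(Y) = √(6) = 2.4495

Step 3 — r_{ij} = s_{ij} / (s_i · s_j):
  r[X,X] = 1 (diagonal).
  r[X,Y] = 0.6667 / (2.63 · 2.4495) = 0.6667 / 6.442 = 0.1035
  r[Y,Y] = 1 (diagonal).

R is symmetric with unit diagonal. Assembling:

R = [[1, 0.1035],
 [0.1035, 1]]


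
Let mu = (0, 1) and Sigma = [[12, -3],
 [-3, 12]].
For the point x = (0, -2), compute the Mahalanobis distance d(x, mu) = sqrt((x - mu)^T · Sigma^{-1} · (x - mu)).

Step 1 — centre the observation: (x - mu) = (0, -3).

Step 2 — invert Sigma. det(Sigma) = 12·12 - (-3)² = 135.
  Sigma^{-1} = (1/det) · [[d, -b], [-b, a]] = [[0.0889, 0.0222],
 [0.0222, 0.0889]].

Step 3 — form the quadratic (x - mu)^T · Sigma^{-1} · (x - mu):
  Sigma^{-1} · (x - mu) = (-0.0667, -0.2667).
  (x - mu)^T · [Sigma^{-1} · (x - mu)] = (0)·(-0.0667) + (-3)·(-0.2667) = 0.8.

Step 4 — take square root: d = √(0.8) ≈ 0.8944.

d(x, mu) = √(0.8) ≈ 0.8944


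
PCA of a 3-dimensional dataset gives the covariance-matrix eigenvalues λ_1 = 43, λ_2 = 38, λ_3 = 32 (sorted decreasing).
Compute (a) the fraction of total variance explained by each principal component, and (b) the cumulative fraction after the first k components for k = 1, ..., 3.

Step 1 — total variance = trace(Sigma) = Σ λ_i = 43 + 38 + 32 = 113.

Step 2 — fraction explained by component i = λ_i / Σ λ:
  PC1: 43/113 = 0.3805
  PC2: 38/113 = 0.3363
  PC3: 32/113 = 0.2832

Step 3 — cumulative fraction after k components = (λ_1 + ... + λ_k) / Σ λ:
  k = 1: 43/113 = 0.3805
  k = 2: (43 + 38)/113 = 81/113 = 0.7168
  k = 3: (43 + 38 + 32)/113 = 113/113 = 1

Summary (fraction, with percent):

explained: PC1 0.3805 (38.05%), PC2 0.3363 (33.63%), PC3 0.2832 (28.32%);  cumulative: 0.3805, 0.7168, 1


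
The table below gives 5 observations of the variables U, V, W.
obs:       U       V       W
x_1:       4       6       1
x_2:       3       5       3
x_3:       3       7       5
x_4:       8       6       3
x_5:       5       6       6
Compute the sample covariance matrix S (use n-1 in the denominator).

Step 1 — column means:
  mean(U) = (4 + 3 + 3 + 8 + 5) / 5 = 23/5 = 4.6
  mean(V) = (6 + 5 + 7 + 6 + 6) / 5 = 30/5 = 6
  mean(W) = (1 + 3 + 5 + 3 + 6) / 5 = 18/5 = 3.6

Step 2 — sample covariance S[i,j] = (1/(n-1)) · Σ_k (x_{k,i} - mean_i) · (x_{k,j} - mean_j), with n-1 = 4.
  S[U,U] = ((-0.6)·(-0.6) + (-1.6)·(-1.6) + (-1.6)·(-1.6) + (3.4)·(3.4) + (0.4)·(0.4)) / 4 = 17.2/4 = 4.3
  S[U,V] = ((-0.6)·(0) + (-1.6)·(-1) + (-1.6)·(1) + (3.4)·(0) + (0.4)·(0)) / 4 = 0/4 = 0
  S[U,W] = ((-0.6)·(-2.6) + (-1.6)·(-0.6) + (-1.6)·(1.4) + (3.4)·(-0.6) + (0.4)·(2.4)) / 4 = -0.8/4 = -0.2
  S[V,V] = ((0)·(0) + (-1)·(-1) + (1)·(1) + (0)·(0) + (0)·(0)) / 4 = 2/4 = 0.5
  S[V,W] = ((0)·(-2.6) + (-1)·(-0.6) + (1)·(1.4) + (0)·(-0.6) + (0)·(2.4)) / 4 = 2/4 = 0.5
  S[W,W] = ((-2.6)·(-2.6) + (-0.6)·(-0.6) + (1.4)·(1.4) + (-0.6)·(-0.6) + (2.4)·(2.4)) / 4 = 15.2/4 = 3.8

S is symmetric (S[j,i] = S[i,j]). Assembling:

S = [[4.3, 0, -0.2],
 [0, 0.5, 0.5],
 [-0.2, 0.5, 3.8]]


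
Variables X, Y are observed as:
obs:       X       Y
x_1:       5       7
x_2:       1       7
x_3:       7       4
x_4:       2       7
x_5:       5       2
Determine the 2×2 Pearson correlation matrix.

Step 1 — column means:
  mean(X) = (5 + 1 + 7 + 2 + 5) / 5 = 20/5 = 4
  mean(Y) = (7 + 7 + 4 + 7 + 2) / 5 = 27/5 = 5.4

Step 2 — sample variances and covariances s[i,j] = (1/(n-1)) · Σ_k (x_{k,i} - mean_i) · (x_{k,j} - mean_j), with n-1 = 4:
  s[X,X] = ((1)·(1) + (-3)·(-3) + (3)·(3) + (-2)·(-2) + (1)·(1)) / 4 = 24/4 = 6
  s[X,Y] = ((1)·(1.6) + (-3)·(1.6) + (3)·(-1.4) + (-2)·(1.6) + (1)·(-3.4)) / 4 = -14/4 = -3.5
  s[Y,Y] = ((1.6)·(1.6) + (1.6)·(1.6) + (-1.4)·(-1.4) + (1.6)·(1.6) + (-3.4)·(-3.4)) / 4 = 21.2/4 = 5.3
  Sample standard deviations s_i = √(s[i,i]):
  s(X) = √(6) = 2.4495
  s(Y) = √(5.3) = 2.3022

Step 3 — r_{ij} = s_{ij} / (s_i · s_j):
  r[X,X] = 1 (diagonal).
  r[X,Y] = -3.5 / (2.4495 · 2.3022) = -3.5 / 5.6391 = -0.6207
  r[Y,Y] = 1 (diagonal).

R is symmetric with unit diagonal. Assembling:

R = [[1, -0.6207],
 [-0.6207, 1]]


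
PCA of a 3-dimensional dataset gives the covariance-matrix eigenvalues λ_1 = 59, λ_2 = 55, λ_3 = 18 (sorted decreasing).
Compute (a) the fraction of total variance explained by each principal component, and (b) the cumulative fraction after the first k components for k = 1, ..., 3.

Step 1 — total variance = trace(Sigma) = Σ λ_i = 59 + 55 + 18 = 132.

Step 2 — fraction explained by component i = λ_i / Σ λ:
  PC1: 59/132 = 0.447
  PC2: 55/132 = 0.4167
  PC3: 18/132 = 0.1364

Step 3 — cumulative fraction after k components = (λ_1 + ... + λ_k) / Σ λ:
  k = 1: 59/132 = 0.447
  k = 2: (59 + 55)/132 = 114/132 = 0.8636
  k = 3: (59 + 55 + 18)/132 = 132/132 = 1

Summary (fraction, with percent):

explained: PC1 0.447 (44.7%), PC2 0.4167 (41.67%), PC3 0.1364 (13.64%);  cumulative: 0.447, 0.8636, 1


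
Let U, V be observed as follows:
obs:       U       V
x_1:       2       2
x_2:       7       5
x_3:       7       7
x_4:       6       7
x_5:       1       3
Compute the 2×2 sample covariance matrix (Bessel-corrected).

Step 1 — column means:
  mean(U) = (2 + 7 + 7 + 6 + 1) / 5 = 23/5 = 4.6
  mean(V) = (2 + 5 + 7 + 7 + 3) / 5 = 24/5 = 4.8

Step 2 — sample covariance S[i,j] = (1/(n-1)) · Σ_k (x_{k,i} - mean_i) · (x_{k,j} - mean_j), with n-1 = 4.
  S[U,U] = ((-2.6)·(-2.6) + (2.4)·(2.4) + (2.4)·(2.4) + (1.4)·(1.4) + (-3.6)·(-3.6)) / 4 = 33.2/4 = 8.3
  S[U,V] = ((-2.6)·(-2.8) + (2.4)·(0.2) + (2.4)·(2.2) + (1.4)·(2.2) + (-3.6)·(-1.8)) / 4 = 22.6/4 = 5.65
  S[V,V] = ((-2.8)·(-2.8) + (0.2)·(0.2) + (2.2)·(2.2) + (2.2)·(2.2) + (-1.8)·(-1.8)) / 4 = 20.8/4 = 5.2

S is symmetric (S[j,i] = S[i,j]). Assembling:

S = [[8.3, 5.65],
 [5.65, 5.2]]


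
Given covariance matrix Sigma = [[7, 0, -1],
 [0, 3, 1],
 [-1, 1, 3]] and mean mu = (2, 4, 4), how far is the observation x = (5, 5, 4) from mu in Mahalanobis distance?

Step 1 — centre the observation: (x - mu) = (3, 1, 0).

Step 2 — invert Sigma (cofactor / det for 3×3, or solve directly):
  Sigma^{-1} = [[0.1509, -0.0189, 0.0566],
 [-0.0189, 0.3774, -0.1321],
 [0.0566, -0.1321, 0.3962]].

Step 3 — form the quadratic (x - mu)^T · Sigma^{-1} · (x - mu):
  Sigma^{-1} · (x - mu) = (0.434, 0.3208, 0.0377).
  (x - mu)^T · [Sigma^{-1} · (x - mu)] = (3)·(0.434) + (1)·(0.3208) + (0)·(0.0377) = 1.6226.

Step 4 — take square root: d = √(1.6226) ≈ 1.2738.

d(x, mu) = √(1.6226) ≈ 1.2738


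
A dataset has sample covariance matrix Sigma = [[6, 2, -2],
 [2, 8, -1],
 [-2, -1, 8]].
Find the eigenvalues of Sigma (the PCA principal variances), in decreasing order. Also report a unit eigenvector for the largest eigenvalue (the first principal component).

Step 1 — characteristic polynomial p(λ) = det(λI - Sigma) = λ³ - tr·λ² + c_1·λ - det, where tr = trace, c_1 = sum of the principal 2×2 minors, det = det(Sigma):
  tr = 6 + 8 + 8 = 22,
  c_1 = (6·8 - (2)²) + (6·8 - (-2)²) + (8·8 - (-1)²) = 44 + 44 + 63 = 151,
  det = 6·(8·8 - (-1)²) - (2)·((2)·8 - (-1)·(-2)) + (-2)·((2)·(-1) - 8·(-2)) = 6·(63) - (2)·(14) + (-2)·(14) = 322.
  So p(λ) = λ³ - 22λ² + 151λ - 322.
Step 2 — look for an integer root (rational root theorem: any rational root is an integer divisor of 322). Testing λ = 7:
  p(7) = 343 - 1078 + 1057 - 322 = 0  ✓
  Dividing out (λ - 7): p(λ) = (λ - 7)(λ² - 15λ + 46).
Step 3 — remaining eigenvalues from the quadratic λ² - 15λ + 46 = 0:
  Δ = 15² - 4·46 = 225 - 184 = 41,  λ = (15 ± √41)/2 = (15 ± 6.4031)/2 ≈ 10.7016 or 4.2984.
  Sorted: λ_1 = 10.7016,  λ_2 = 7,  λ_3 = 4.2984  (check: sum = 22 = tr ✓).

Step 4 — unit eigenvector for λ_1 ≈ 10.7016: v spans the null space of (Sigma - λ_1 I), whose rows are
  r_1 = (-4.7016, 2, -2),  r_2 = (2, -2.7016, -1),  r_3 = (-2, -1, -2.7016).
  v is orthogonal to every row, so take v ∝ r_1 × r_2 = ((2)·(-1) - (-2)·(-2.7016), (-2)·(2) - (-4.7016)·(-1), (-4.7016)·(-2.7016) - (2)·(2)) ≈ (-7.4031, -8.7016, 8.7016).
  Rescale (multiply by -1 so the first nonzero entry is positive): u = (7.4031, 8.7016, -8.7016).
  ||u|| = √((7.4031)² + (8.7016)² + (-8.7016)²) = √(206.2406) ≈ 14.3611,  v_1 = u/||u|| ≈ (0.5155, 0.6059, -0.6059) (||v_1|| = 1).

λ_1 = 10.7016,  λ_2 = 7,  λ_3 = 4.2984;  v_1 ≈ (0.5155, 0.6059, -0.6059)


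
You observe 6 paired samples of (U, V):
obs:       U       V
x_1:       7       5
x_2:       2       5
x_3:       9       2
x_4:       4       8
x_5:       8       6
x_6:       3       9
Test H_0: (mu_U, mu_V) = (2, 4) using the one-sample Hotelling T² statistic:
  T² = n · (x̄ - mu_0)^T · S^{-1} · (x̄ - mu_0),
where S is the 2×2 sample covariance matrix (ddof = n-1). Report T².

Step 1 — sample mean vector:
  mean(U) = (7 + 2 + 9 + 4 + 8 + 3) / 6 = 33/6 = 5.5
  mean(V) = (5 + 5 + 2 + 8 + 6 + 9) / 6 = 35/6 = 5.8333
  x̄ = (5.5, 5.8333),  deviation x̄ - mu_0 = (5.5, 5.8333) - (2, 4) = (3.5, 1.8333).

Step 2 — sample covariance matrix, S[i,j] = (1/(n-1)) · Σ_k (x_{k,i} - mean_i) · (x_{k,j} - mean_j), divisor n-1 = 5:
  S[U,U] = ((1.5)·(1.5) + (-3.5)·(-3.5) + (3.5)·(3.5) + (-1.5)·(-1.5) + (2.5)·(2.5) + (-2.5)·(-2.5)) / 5 = 41.5/5 = 8.3
  S[U,V] = ((1.5)·(-0.8333) + (-3.5)·(-0.8333) + (3.5)·(-3.8333) + (-1.5)·(2.1667) + (2.5)·(0.1667) + (-2.5)·(3.1667)) / 5 = -22.5/5 = -4.5
  S[V,V] = ((-0.8333)·(-0.8333) + (-0.8333)·(-0.8333) + (-3.8333)·(-3.8333) + (2.1667)·(2.1667) + (0.1667)·(0.1667) + (3.1667)·(3.1667)) / 5 = 30.8333/5 = 6.1667
  S = [[8.3, -4.5],
 [-4.5, 6.1667]].

Step 3 — invert S. det(S) = 8.3·6.1667 - (-4.5)² = 30.9333.
  S^{-1} = (1/det) · [[d, -b], [-b, a]] = [[0.1994, 0.1455],
 [0.1455, 0.2683]].

Step 4 — quadratic form (x̄ - mu_0)^T · S^{-1} · (x̄ - mu_0):
  S^{-1} · (x̄ - mu_0) = (0.9644, 1.0011),
  (x̄ - mu_0)^T · [...] = (3.5)·(0.9644) + (1.8333)·(1.0011) = 5.2108.

Step 5 — scale by n: T² = 6 · 5.2108 = 31.2651.

T² ≈ 31.2651
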